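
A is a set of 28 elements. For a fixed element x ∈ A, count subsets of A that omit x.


Subsets of A avoiding x are subsets of A \ {x}, which has 27 elements.
Count = 2^(n-1) = 2^27
= 134217728

Number of subsets avoiding x = 134217728


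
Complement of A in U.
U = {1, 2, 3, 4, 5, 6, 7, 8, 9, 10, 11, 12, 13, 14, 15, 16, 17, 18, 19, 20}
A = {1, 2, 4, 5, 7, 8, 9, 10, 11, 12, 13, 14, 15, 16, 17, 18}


Aᶜ = U \ A = elements in U but not in A
U = {1, 2, 3, 4, 5, 6, 7, 8, 9, 10, 11, 12, 13, 14, 15, 16, 17, 18, 19, 20}
A = {1, 2, 4, 5, 7, 8, 9, 10, 11, 12, 13, 14, 15, 16, 17, 18}
Aᶜ = {3, 6, 19, 20}

Aᶜ = {3, 6, 19, 20}


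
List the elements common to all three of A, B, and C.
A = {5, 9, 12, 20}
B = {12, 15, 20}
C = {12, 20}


A ∩ B = {12, 20}
(A ∩ B) ∩ C = {12, 20}

A ∩ B ∩ C = {12, 20}


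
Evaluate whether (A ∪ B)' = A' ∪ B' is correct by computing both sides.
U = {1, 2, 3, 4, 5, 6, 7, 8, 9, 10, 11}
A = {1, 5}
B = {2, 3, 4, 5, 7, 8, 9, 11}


LHS: A ∪ B = {1, 2, 3, 4, 5, 7, 8, 9, 11}
(A ∪ B)' = U \ (A ∪ B) = {6, 10}
A' = {2, 3, 4, 6, 7, 8, 9, 10, 11}, B' = {1, 6, 10}
Claimed RHS: A' ∪ B' = {1, 2, 3, 4, 6, 7, 8, 9, 10, 11}
Identity is INVALID: LHS = {6, 10} but the RHS claimed here equals {1, 2, 3, 4, 6, 7, 8, 9, 10, 11}. The correct form is (A ∪ B)' = A' ∩ B'.

Identity is invalid: (A ∪ B)' = {6, 10} but A' ∪ B' = {1, 2, 3, 4, 6, 7, 8, 9, 10, 11}. The correct De Morgan law is (A ∪ B)' = A' ∩ B'.


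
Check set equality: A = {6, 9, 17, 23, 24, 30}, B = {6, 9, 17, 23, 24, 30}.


Two sets are equal iff they have exactly the same elements.
A = {6, 9, 17, 23, 24, 30}
B = {6, 9, 17, 23, 24, 30}
Same elements → A = B

Yes, A = B


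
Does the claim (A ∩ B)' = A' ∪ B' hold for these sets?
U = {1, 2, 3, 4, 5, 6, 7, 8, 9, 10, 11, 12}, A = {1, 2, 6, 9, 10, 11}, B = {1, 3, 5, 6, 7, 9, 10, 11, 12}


LHS: A ∩ B = {1, 6, 9, 10, 11}
(A ∩ B)' = U \ (A ∩ B) = {2, 3, 4, 5, 7, 8, 12}
A' = {3, 4, 5, 7, 8, 12}, B' = {2, 4, 8}
Claimed RHS: A' ∪ B' = {2, 3, 4, 5, 7, 8, 12}
Identity is VALID: LHS = RHS = {2, 3, 4, 5, 7, 8, 12} ✓

Identity is valid. (A ∩ B)' = A' ∪ B' = {2, 3, 4, 5, 7, 8, 12}


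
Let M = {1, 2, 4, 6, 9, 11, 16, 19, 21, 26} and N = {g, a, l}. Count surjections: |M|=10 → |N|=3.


n = |M| = 10, k = |N| = 3. Surjections via inclusion-exclusion:
S(n,k) = Σ(-1)^i × C(k,i) × (k-i)^n, i=0 to k
i=0: (-1)^0×C(3,0)×3^10 = 59049
i=1: (-1)^1×C(3,1)×2^10 = -3072
i=2: (-1)^2×C(3,2)×1^10 = 3
i=3: (-1)^3×C(3,3)×0^10 = 0
Total = 55980

Number of surjections = 55980


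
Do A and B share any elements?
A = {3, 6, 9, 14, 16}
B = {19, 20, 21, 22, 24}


Disjoint means A ∩ B = ∅.
A ∩ B = ∅
A ∩ B = ∅, so A and B are disjoint.

No — A and B share no elements (A ∩ B = ∅), so they are disjoint


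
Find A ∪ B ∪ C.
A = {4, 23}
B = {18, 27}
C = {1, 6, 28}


A ∪ B = {4, 18, 23, 27}
(A ∪ B) ∪ C = {1, 4, 6, 18, 23, 27, 28}

A ∪ B ∪ C = {1, 4, 6, 18, 23, 27, 28}


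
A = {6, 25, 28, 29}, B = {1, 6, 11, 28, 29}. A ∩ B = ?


A ∩ B = elements in both A and B
A = {6, 25, 28, 29}
B = {1, 6, 11, 28, 29}
A ∩ B = {6, 28, 29}

A ∩ B = {6, 28, 29}


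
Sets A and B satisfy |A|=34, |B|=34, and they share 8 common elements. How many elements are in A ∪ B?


|A ∪ B| = |A| + |B| - |A ∩ B|
= 34 + 34 - 8
= 60

|A ∪ B| = 60


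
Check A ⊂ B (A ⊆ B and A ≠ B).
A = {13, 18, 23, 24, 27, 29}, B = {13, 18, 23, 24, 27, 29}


A ⊂ B requires: A ⊆ B AND A ≠ B.
A ⊆ B? Yes
A = B? Yes
A = B, so A is not a PROPER subset.

No, A is not a proper subset of B


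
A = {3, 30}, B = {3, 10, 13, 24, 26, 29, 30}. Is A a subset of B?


A ⊆ B means every element of A is in B.
All elements of A are in B.
So A ⊆ B.

Yes, A ⊆ B


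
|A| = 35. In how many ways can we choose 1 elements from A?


C(n,k) = n! / (k!(n-k)!)
C(35,1) = 35! / (1!34!)
= 35

C(35,1) = 35


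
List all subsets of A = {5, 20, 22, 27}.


|A| = 4, so |P(A)| = 2^4 = 16
Enumerate subsets by cardinality (0 to 4):
∅, {5}, {20}, {22}, {27}, {5, 20}, {5, 22}, {5, 27}, {20, 22}, {20, 27}, {22, 27}, {5, 20, 22}, {5, 20, 27}, {5, 22, 27}, {20, 22, 27}, {5, 20, 22, 27}

P(A) has 16 subsets: ∅, {5}, {20}, {22}, {27}, {5, 20}, {5, 22}, {5, 27}, {20, 22}, {20, 27}, {22, 27}, {5, 20, 22}, {5, 20, 27}, {5, 22, 27}, {20, 22, 27}, {5, 20, 22, 27}


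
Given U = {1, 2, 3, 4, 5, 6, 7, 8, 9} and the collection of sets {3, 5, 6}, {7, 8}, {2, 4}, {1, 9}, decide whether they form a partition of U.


A partition requires: (1) non-empty parts, (2) pairwise disjoint, (3) union = U
Parts: {3, 5, 6}, {7, 8}, {2, 4}, {1, 9}
Union of parts: {1, 2, 3, 4, 5, 6, 7, 8, 9}
U = {1, 2, 3, 4, 5, 6, 7, 8, 9}
All non-empty? True
Pairwise disjoint? True
Covers U? True

Yes, valid partition


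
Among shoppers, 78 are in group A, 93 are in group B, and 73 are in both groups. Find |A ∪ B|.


|A ∪ B| = |A| + |B| - |A ∩ B|
= 78 + 93 - 73
= 98

|A ∪ B| = 98


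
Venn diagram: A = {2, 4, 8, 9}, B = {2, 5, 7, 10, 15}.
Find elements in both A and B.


A = {2, 4, 8, 9}
B = {2, 5, 7, 10, 15}
Region: in both A and B
Elements: {2}

Elements in both A and B: {2}


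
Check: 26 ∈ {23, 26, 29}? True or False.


A = {23, 26, 29}
Checking if 26 is in A
26 is in A → True

26 ∈ A


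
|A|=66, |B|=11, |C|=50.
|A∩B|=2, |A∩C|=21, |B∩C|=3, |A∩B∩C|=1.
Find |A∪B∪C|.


|A∪B∪C| = |A|+|B|+|C| - |A∩B|-|A∩C|-|B∩C| + |A∩B∩C|
= 66+11+50 - 2-21-3 + 1
= 127 - 26 + 1
= 102

|A ∪ B ∪ C| = 102


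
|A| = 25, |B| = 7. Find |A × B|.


|A × B| = |A| × |B|
= 25 × 7
= 175

|A × B| = 175


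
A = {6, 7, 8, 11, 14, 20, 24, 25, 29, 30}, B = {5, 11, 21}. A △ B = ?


A △ B = (A \ B) ∪ (B \ A) = elements in exactly one of A or B
A \ B = {6, 7, 8, 14, 20, 24, 25, 29, 30}
B \ A = {5, 21}
A △ B = {5, 6, 7, 8, 14, 20, 21, 24, 25, 29, 30}

A △ B = {5, 6, 7, 8, 14, 20, 21, 24, 25, 29, 30}


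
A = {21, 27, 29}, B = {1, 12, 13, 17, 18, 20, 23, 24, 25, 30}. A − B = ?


A \ B = elements in A but not in B
A = {21, 27, 29}
B = {1, 12, 13, 17, 18, 20, 23, 24, 25, 30}
Remove from A any elements in B
A \ B = {21, 27, 29}

A \ B = {21, 27, 29}


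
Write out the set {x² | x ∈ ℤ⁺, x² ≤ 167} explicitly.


Checking each candidate:
Condition: positive perfect squares ≤ 167
Result = {1, 4, 9, 16, 25, 36, 49, 64, 81, 100, 121, 144}

{1, 4, 9, 16, 25, 36, 49, 64, 81, 100, 121, 144}


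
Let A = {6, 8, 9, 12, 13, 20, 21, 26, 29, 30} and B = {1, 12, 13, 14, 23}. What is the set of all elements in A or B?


A ∪ B = all elements in A or B (or both)
A = {6, 8, 9, 12, 13, 20, 21, 26, 29, 30}
B = {1, 12, 13, 14, 23}
A ∪ B = {1, 6, 8, 9, 12, 13, 14, 20, 21, 23, 26, 29, 30}

A ∪ B = {1, 6, 8, 9, 12, 13, 14, 20, 21, 23, 26, 29, 30}


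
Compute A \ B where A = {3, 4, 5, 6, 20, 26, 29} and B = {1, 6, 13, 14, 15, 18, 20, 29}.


A \ B = elements in A but not in B
A = {3, 4, 5, 6, 20, 26, 29}
B = {1, 6, 13, 14, 15, 18, 20, 29}
Remove from A any elements in B
A \ B = {3, 4, 5, 26}

A \ B = {3, 4, 5, 26}


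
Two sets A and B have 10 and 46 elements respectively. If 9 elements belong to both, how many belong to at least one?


|A ∪ B| = |A| + |B| - |A ∩ B|
= 10 + 46 - 9
= 47

|A ∪ B| = 47


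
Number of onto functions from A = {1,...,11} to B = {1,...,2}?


n = |A| = 11, k = |B| = 2. Surjections via inclusion-exclusion:
S(n,k) = Σ(-1)^i × C(k,i) × (k-i)^n, i=0 to k
i=0: (-1)^0×C(2,0)×2^11 = 2048
i=1: (-1)^1×C(2,1)×1^11 = -2
i=2: (-1)^2×C(2,2)×0^11 = 0
Total = 2046

Number of surjections = 2046


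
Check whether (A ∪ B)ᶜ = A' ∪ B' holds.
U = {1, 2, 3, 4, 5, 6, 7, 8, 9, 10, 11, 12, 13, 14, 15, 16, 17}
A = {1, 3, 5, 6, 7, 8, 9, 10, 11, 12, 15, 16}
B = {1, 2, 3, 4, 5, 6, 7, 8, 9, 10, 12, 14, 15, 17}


LHS: A ∪ B = {1, 2, 3, 4, 5, 6, 7, 8, 9, 10, 11, 12, 14, 15, 16, 17}
(A ∪ B)' = U \ (A ∪ B) = {13}
A' = {2, 4, 13, 14, 17}, B' = {11, 13, 16}
Claimed RHS: A' ∪ B' = {2, 4, 11, 13, 14, 16, 17}
Identity is INVALID: LHS = {13} but the RHS claimed here equals {2, 4, 11, 13, 14, 16, 17}. The correct form is (A ∪ B)' = A' ∩ B'.

Identity is invalid: (A ∪ B)' = {13} but A' ∪ B' = {2, 4, 11, 13, 14, 16, 17}. The correct De Morgan law is (A ∪ B)' = A' ∩ B'.


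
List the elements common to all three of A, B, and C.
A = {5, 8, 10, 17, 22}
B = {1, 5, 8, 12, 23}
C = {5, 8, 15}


A ∩ B = {5, 8}
(A ∩ B) ∩ C = {5, 8}

A ∩ B ∩ C = {5, 8}


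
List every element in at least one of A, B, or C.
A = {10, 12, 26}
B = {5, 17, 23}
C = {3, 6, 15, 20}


A ∪ B = {5, 10, 12, 17, 23, 26}
(A ∪ B) ∪ C = {3, 5, 6, 10, 12, 15, 17, 20, 23, 26}

A ∪ B ∪ C = {3, 5, 6, 10, 12, 15, 17, 20, 23, 26}


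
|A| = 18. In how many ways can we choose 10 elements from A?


C(n,k) = n! / (k!(n-k)!)
C(18,10) = 18! / (10!8!)
= 43758

C(18,10) = 43758


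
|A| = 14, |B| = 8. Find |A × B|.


|A × B| = |A| × |B|
= 14 × 8
= 112

|A × B| = 112


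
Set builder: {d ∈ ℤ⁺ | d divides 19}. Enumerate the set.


Checking each candidate:
Condition: positive divisors of 19
Result = {1, 19}

{1, 19}


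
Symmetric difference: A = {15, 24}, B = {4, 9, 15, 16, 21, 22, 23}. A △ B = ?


A △ B = (A \ B) ∪ (B \ A) = elements in exactly one of A or B
A \ B = {24}
B \ A = {4, 9, 16, 21, 22, 23}
A △ B = {4, 9, 16, 21, 22, 23, 24}

A △ B = {4, 9, 16, 21, 22, 23, 24}


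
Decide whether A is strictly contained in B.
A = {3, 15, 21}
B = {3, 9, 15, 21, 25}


A ⊂ B requires: A ⊆ B AND A ≠ B.
A ⊆ B? Yes
A = B? No
A ⊂ B: Yes (A is a proper subset of B)

Yes, A ⊂ B


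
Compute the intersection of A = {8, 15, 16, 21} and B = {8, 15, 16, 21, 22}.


A ∩ B = elements in both A and B
A = {8, 15, 16, 21}
B = {8, 15, 16, 21, 22}
A ∩ B = {8, 15, 16, 21}

A ∩ B = {8, 15, 16, 21}


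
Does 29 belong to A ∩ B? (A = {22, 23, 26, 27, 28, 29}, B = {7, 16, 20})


A = {22, 23, 26, 27, 28, 29}, B = {7, 16, 20}
A ∩ B = elements in both A and B
A ∩ B = ∅
Checking if 29 ∈ A ∩ B
29 is not in A ∩ B → False

29 ∉ A ∩ B


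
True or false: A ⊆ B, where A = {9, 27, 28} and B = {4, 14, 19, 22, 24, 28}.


A ⊆ B means every element of A is in B.
Elements in A not in B: {9, 27}
So A ⊄ B.

No, A ⊄ B


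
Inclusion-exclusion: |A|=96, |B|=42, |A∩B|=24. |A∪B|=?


|A ∪ B| = |A| + |B| - |A ∩ B|
= 96 + 42 - 24
= 114

|A ∪ B| = 114


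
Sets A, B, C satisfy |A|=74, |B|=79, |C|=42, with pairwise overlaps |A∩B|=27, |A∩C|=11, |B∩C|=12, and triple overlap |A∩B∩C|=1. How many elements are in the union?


|A∪B∪C| = |A|+|B|+|C| - |A∩B|-|A∩C|-|B∩C| + |A∩B∩C|
= 74+79+42 - 27-11-12 + 1
= 195 - 50 + 1
= 146

|A ∪ B ∪ C| = 146


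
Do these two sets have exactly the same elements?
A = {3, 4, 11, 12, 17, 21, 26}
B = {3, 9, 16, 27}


Two sets are equal iff they have exactly the same elements.
A = {3, 4, 11, 12, 17, 21, 26}
B = {3, 9, 16, 27}
Differences: {4, 9, 11, 12, 16, 17, 21, 26, 27}
A ≠ B

No, A ≠ B


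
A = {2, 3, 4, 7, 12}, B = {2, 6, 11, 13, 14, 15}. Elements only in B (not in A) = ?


A = {2, 3, 4, 7, 12}
B = {2, 6, 11, 13, 14, 15}
Region: only in B (not in A)
Elements: {6, 11, 13, 14, 15}

Elements only in B (not in A): {6, 11, 13, 14, 15}


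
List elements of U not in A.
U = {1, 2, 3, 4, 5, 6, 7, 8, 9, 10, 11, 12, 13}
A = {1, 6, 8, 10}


Aᶜ = U \ A = elements in U but not in A
U = {1, 2, 3, 4, 5, 6, 7, 8, 9, 10, 11, 12, 13}
A = {1, 6, 8, 10}
Aᶜ = {2, 3, 4, 5, 7, 9, 11, 12, 13}

Aᶜ = {2, 3, 4, 5, 7, 9, 11, 12, 13}


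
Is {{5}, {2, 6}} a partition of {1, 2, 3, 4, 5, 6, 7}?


A partition requires: (1) non-empty parts, (2) pairwise disjoint, (3) union = U
Parts: {5}, {2, 6}
Union of parts: {2, 5, 6}
U = {1, 2, 3, 4, 5, 6, 7}
All non-empty? True
Pairwise disjoint? True
Covers U? False

No, not a valid partition


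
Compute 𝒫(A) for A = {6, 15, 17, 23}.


|A| = 4, so |P(A)| = 2^4 = 16
Enumerate subsets by cardinality (0 to 4):
∅, {6}, {15}, {17}, {23}, {6, 15}, {6, 17}, {6, 23}, {15, 17}, {15, 23}, {17, 23}, {6, 15, 17}, {6, 15, 23}, {6, 17, 23}, {15, 17, 23}, {6, 15, 17, 23}

P(A) has 16 subsets: ∅, {6}, {15}, {17}, {23}, {6, 15}, {6, 17}, {6, 23}, {15, 17}, {15, 23}, {17, 23}, {6, 15, 17}, {6, 15, 23}, {6, 17, 23}, {15, 17, 23}, {6, 15, 17, 23}


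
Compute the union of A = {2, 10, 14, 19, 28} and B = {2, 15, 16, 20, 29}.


A ∪ B = all elements in A or B (or both)
A = {2, 10, 14, 19, 28}
B = {2, 15, 16, 20, 29}
A ∪ B = {2, 10, 14, 15, 16, 19, 20, 28, 29}

A ∪ B = {2, 10, 14, 15, 16, 19, 20, 28, 29}


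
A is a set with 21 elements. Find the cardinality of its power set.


Number of subsets = 2^n
= 2^21
= 2097152

|P(A)| = 2097152


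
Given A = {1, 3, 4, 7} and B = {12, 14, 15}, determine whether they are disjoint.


Disjoint means A ∩ B = ∅.
A ∩ B = ∅
A ∩ B = ∅, so A and B are disjoint.

Yes, A and B are disjoint


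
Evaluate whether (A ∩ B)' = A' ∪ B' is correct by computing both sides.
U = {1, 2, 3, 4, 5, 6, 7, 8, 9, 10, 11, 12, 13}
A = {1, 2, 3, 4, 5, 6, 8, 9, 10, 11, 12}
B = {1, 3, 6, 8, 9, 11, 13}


LHS: A ∩ B = {1, 3, 6, 8, 9, 11}
(A ∩ B)' = U \ (A ∩ B) = {2, 4, 5, 7, 10, 12, 13}
A' = {7, 13}, B' = {2, 4, 5, 7, 10, 12}
Claimed RHS: A' ∪ B' = {2, 4, 5, 7, 10, 12, 13}
Identity is VALID: LHS = RHS = {2, 4, 5, 7, 10, 12, 13} ✓

Identity is valid. (A ∩ B)' = A' ∪ B' = {2, 4, 5, 7, 10, 12, 13}


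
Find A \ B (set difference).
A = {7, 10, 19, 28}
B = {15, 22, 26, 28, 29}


A \ B = elements in A but not in B
A = {7, 10, 19, 28}
B = {15, 22, 26, 28, 29}
Remove from A any elements in B
A \ B = {7, 10, 19}

A \ B = {7, 10, 19}


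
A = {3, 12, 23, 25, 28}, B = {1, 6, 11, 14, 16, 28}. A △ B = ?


A △ B = (A \ B) ∪ (B \ A) = elements in exactly one of A or B
A \ B = {3, 12, 23, 25}
B \ A = {1, 6, 11, 14, 16}
A △ B = {1, 3, 6, 11, 12, 14, 16, 23, 25}

A △ B = {1, 3, 6, 11, 12, 14, 16, 23, 25}


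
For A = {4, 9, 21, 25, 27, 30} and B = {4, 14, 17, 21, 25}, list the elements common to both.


A ∩ B = elements in both A and B
A = {4, 9, 21, 25, 27, 30}
B = {4, 14, 17, 21, 25}
A ∩ B = {4, 21, 25}

A ∩ B = {4, 21, 25}


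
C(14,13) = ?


C(n,k) = n! / (k!(n-k)!)
C(14,13) = 14! / (13!1!)
= 14

C(14,13) = 14


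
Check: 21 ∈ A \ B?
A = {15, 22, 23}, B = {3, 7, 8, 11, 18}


A = {15, 22, 23}, B = {3, 7, 8, 11, 18}
A \ B = elements in A but not in B
A \ B = {15, 22, 23}
Checking if 21 ∈ A \ B
21 is not in A \ B → False

21 ∉ A \ B


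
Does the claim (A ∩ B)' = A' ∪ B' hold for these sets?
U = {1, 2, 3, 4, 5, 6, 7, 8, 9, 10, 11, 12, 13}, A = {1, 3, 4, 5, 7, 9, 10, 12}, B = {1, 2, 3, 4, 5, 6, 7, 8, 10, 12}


LHS: A ∩ B = {1, 3, 4, 5, 7, 10, 12}
(A ∩ B)' = U \ (A ∩ B) = {2, 6, 8, 9, 11, 13}
A' = {2, 6, 8, 11, 13}, B' = {9, 11, 13}
Claimed RHS: A' ∪ B' = {2, 6, 8, 9, 11, 13}
Identity is VALID: LHS = RHS = {2, 6, 8, 9, 11, 13} ✓

Identity is valid. (A ∩ B)' = A' ∪ B' = {2, 6, 8, 9, 11, 13}


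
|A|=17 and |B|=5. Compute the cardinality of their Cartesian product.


|A × B| = |A| × |B|
= 17 × 5
= 85

|A × B| = 85


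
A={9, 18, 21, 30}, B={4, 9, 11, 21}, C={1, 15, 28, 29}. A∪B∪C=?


A ∪ B = {4, 9, 11, 18, 21, 30}
(A ∪ B) ∪ C = {1, 4, 9, 11, 15, 18, 21, 28, 29, 30}

A ∪ B ∪ C = {1, 4, 9, 11, 15, 18, 21, 28, 29, 30}


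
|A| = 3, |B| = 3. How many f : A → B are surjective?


n = |A| = 3, k = |B| = 3. Surjections via inclusion-exclusion:
S(n,k) = Σ(-1)^i × C(k,i) × (k-i)^n, i=0 to k
i=0: (-1)^0×C(3,0)×3^3 = 27
i=1: (-1)^1×C(3,1)×2^3 = -24
i=2: (-1)^2×C(3,2)×1^3 = 3
i=3: (-1)^3×C(3,3)×0^3 = 0
Total = 6

Number of surjections = 6


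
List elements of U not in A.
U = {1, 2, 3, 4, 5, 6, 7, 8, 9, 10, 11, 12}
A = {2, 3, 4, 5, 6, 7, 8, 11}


Aᶜ = U \ A = elements in U but not in A
U = {1, 2, 3, 4, 5, 6, 7, 8, 9, 10, 11, 12}
A = {2, 3, 4, 5, 6, 7, 8, 11}
Aᶜ = {1, 9, 10, 12}

Aᶜ = {1, 9, 10, 12}


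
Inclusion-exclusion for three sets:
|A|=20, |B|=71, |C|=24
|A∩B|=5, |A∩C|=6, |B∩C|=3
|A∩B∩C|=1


|A∪B∪C| = |A|+|B|+|C| - |A∩B|-|A∩C|-|B∩C| + |A∩B∩C|
= 20+71+24 - 5-6-3 + 1
= 115 - 14 + 1
= 102

|A ∪ B ∪ C| = 102


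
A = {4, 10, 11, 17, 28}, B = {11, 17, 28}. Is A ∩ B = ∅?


Disjoint means A ∩ B = ∅.
A ∩ B = {11, 17, 28}
A ∩ B ≠ ∅, so A and B are NOT disjoint.

No, A and B are not disjoint (A ∩ B = {11, 17, 28})


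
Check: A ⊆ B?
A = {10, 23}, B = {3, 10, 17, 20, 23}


A ⊆ B means every element of A is in B.
All elements of A are in B.
So A ⊆ B.

Yes, A ⊆ B


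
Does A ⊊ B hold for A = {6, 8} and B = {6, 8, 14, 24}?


A ⊂ B requires: A ⊆ B AND A ≠ B.
A ⊆ B? Yes
A = B? No
A ⊂ B: Yes (A is a proper subset of B)

Yes, A ⊂ B


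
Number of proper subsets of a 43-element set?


Total subsets = 2^n = 2^43 = 8796093022208
Proper subsets exclude the set itself: 2^n - 1
= 8796093022208 - 1
= 8796093022207

Number of proper subsets = 8796093022207


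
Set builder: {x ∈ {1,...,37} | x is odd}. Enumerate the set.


Checking each candidate:
Condition: odd numbers in {1,...,37}
Result = {1, 3, 5, 7, 9, 11, 13, 15, 17, 19, 21, 23, 25, 27, 29, 31, 33, 35, 37}

{1, 3, 5, 7, 9, 11, 13, 15, 17, 19, 21, 23, 25, 27, 29, 31, 33, 35, 37}


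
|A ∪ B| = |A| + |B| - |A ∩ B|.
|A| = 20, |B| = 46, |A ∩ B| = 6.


|A ∪ B| = |A| + |B| - |A ∩ B|
= 20 + 46 - 6
= 60

|A ∪ B| = 60


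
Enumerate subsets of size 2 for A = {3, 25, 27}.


|A| = 3, so A has C(3,2) = 3 subsets of size 2.
Enumerate by choosing 2 elements from A at a time:
{3, 25}, {3, 27}, {25, 27}

2-element subsets (3 total): {3, 25}, {3, 27}, {25, 27}


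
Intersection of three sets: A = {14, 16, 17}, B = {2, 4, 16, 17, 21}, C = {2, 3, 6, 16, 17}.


A ∩ B = {16, 17}
(A ∩ B) ∩ C = {16, 17}

A ∩ B ∩ C = {16, 17}


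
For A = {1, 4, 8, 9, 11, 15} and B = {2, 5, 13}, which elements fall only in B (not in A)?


A = {1, 4, 8, 9, 11, 15}
B = {2, 5, 13}
Region: only in B (not in A)
Elements: {2, 5, 13}

Elements only in B (not in A): {2, 5, 13}


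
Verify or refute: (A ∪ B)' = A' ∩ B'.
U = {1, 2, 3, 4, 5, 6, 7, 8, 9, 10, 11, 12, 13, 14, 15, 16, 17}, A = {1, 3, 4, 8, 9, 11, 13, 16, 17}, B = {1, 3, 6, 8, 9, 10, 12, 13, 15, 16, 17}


LHS: A ∪ B = {1, 3, 4, 6, 8, 9, 10, 11, 12, 13, 15, 16, 17}
(A ∪ B)' = U \ (A ∪ B) = {2, 5, 7, 14}
A' = {2, 5, 6, 7, 10, 12, 14, 15}, B' = {2, 4, 5, 7, 11, 14}
Claimed RHS: A' ∩ B' = {2, 5, 7, 14}
Identity is VALID: LHS = RHS = {2, 5, 7, 14} ✓

Identity is valid. (A ∪ B)' = A' ∩ B' = {2, 5, 7, 14}


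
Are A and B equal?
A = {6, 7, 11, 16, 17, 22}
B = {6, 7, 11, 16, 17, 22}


Two sets are equal iff they have exactly the same elements.
A = {6, 7, 11, 16, 17, 22}
B = {6, 7, 11, 16, 17, 22}
Same elements → A = B

Yes, A = B


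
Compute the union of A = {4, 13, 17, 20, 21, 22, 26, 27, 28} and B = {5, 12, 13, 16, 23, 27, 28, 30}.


A ∪ B = all elements in A or B (or both)
A = {4, 13, 17, 20, 21, 22, 26, 27, 28}
B = {5, 12, 13, 16, 23, 27, 28, 30}
A ∪ B = {4, 5, 12, 13, 16, 17, 20, 21, 22, 23, 26, 27, 28, 30}

A ∪ B = {4, 5, 12, 13, 16, 17, 20, 21, 22, 23, 26, 27, 28, 30}


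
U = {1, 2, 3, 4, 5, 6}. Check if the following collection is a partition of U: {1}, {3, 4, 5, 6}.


A partition requires: (1) non-empty parts, (2) pairwise disjoint, (3) union = U
Parts: {1}, {3, 4, 5, 6}
Union of parts: {1, 3, 4, 5, 6}
U = {1, 2, 3, 4, 5, 6}
All non-empty? True
Pairwise disjoint? True
Covers U? False

No, not a valid partition


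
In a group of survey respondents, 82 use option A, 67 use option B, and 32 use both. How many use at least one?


|A ∪ B| = |A| + |B| - |A ∩ B|
= 82 + 67 - 32
= 117

|A ∪ B| = 117


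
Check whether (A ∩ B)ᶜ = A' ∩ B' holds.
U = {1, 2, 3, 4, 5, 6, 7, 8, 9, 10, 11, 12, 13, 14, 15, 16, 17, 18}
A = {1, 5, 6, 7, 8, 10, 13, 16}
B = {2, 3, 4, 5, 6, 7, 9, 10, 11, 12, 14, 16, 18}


LHS: A ∩ B = {5, 6, 7, 10, 16}
(A ∩ B)' = U \ (A ∩ B) = {1, 2, 3, 4, 8, 9, 11, 12, 13, 14, 15, 17, 18}
A' = {2, 3, 4, 9, 11, 12, 14, 15, 17, 18}, B' = {1, 8, 13, 15, 17}
Claimed RHS: A' ∩ B' = {15, 17}
Identity is INVALID: LHS = {1, 2, 3, 4, 8, 9, 11, 12, 13, 14, 15, 17, 18} but the RHS claimed here equals {15, 17}. The correct form is (A ∩ B)' = A' ∪ B'.

Identity is invalid: (A ∩ B)' = {1, 2, 3, 4, 8, 9, 11, 12, 13, 14, 15, 17, 18} but A' ∩ B' = {15, 17}. The correct De Morgan law is (A ∩ B)' = A' ∪ B'.


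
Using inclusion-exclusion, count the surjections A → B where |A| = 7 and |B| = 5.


n = |A| = 7, k = |B| = 5. Surjections via inclusion-exclusion:
S(n,k) = Σ(-1)^i × C(k,i) × (k-i)^n, i=0 to k
i=0: (-1)^0×C(5,0)×5^7 = 78125
i=1: (-1)^1×C(5,1)×4^7 = -81920
i=2: (-1)^2×C(5,2)×3^7 = 21870
i=3: (-1)^3×C(5,3)×2^7 = -1280
i=4: (-1)^4×C(5,4)×1^7 = 5
i=5: (-1)^5×C(5,5)×0^7 = 0
Total = 16800

Number of surjections = 16800


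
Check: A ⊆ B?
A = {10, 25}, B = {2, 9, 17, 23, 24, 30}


A ⊆ B means every element of A is in B.
Elements in A not in B: {10, 25}
So A ⊄ B.

No, A ⊄ B


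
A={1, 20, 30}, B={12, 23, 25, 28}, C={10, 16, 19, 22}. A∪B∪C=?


A ∪ B = {1, 12, 20, 23, 25, 28, 30}
(A ∪ B) ∪ C = {1, 10, 12, 16, 19, 20, 22, 23, 25, 28, 30}

A ∪ B ∪ C = {1, 10, 12, 16, 19, 20, 22, 23, 25, 28, 30}


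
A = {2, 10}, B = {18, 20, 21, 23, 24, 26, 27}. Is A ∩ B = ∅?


Disjoint means A ∩ B = ∅.
A ∩ B = ∅
A ∩ B = ∅, so A and B are disjoint.

Yes, A and B are disjoint


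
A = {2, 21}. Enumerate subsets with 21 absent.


A subset of A that omits 21 is a subset of A \ {21}, so there are 2^(n-1) = 2^1 = 2 of them.
Subsets excluding 21: ∅, {2}

Subsets excluding 21 (2 total): ∅, {2}


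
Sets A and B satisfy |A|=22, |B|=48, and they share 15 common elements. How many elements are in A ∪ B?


|A ∪ B| = |A| + |B| - |A ∩ B|
= 22 + 48 - 15
= 55

|A ∪ B| = 55


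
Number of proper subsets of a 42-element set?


Total subsets = 2^n = 2^42 = 4398046511104
Proper subsets exclude the set itself: 2^n - 1
= 4398046511104 - 1
= 4398046511103

Number of proper subsets = 4398046511103


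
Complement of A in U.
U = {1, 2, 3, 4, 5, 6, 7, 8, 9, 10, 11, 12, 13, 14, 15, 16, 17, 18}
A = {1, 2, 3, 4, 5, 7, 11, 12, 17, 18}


Aᶜ = U \ A = elements in U but not in A
U = {1, 2, 3, 4, 5, 6, 7, 8, 9, 10, 11, 12, 13, 14, 15, 16, 17, 18}
A = {1, 2, 3, 4, 5, 7, 11, 12, 17, 18}
Aᶜ = {6, 8, 9, 10, 13, 14, 15, 16}

Aᶜ = {6, 8, 9, 10, 13, 14, 15, 16}


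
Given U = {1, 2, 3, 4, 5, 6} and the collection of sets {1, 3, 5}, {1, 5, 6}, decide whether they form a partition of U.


A partition requires: (1) non-empty parts, (2) pairwise disjoint, (3) union = U
Parts: {1, 3, 5}, {1, 5, 6}
Union of parts: {1, 3, 5, 6}
U = {1, 2, 3, 4, 5, 6}
All non-empty? True
Pairwise disjoint? False
Covers U? False

No, not a valid partition


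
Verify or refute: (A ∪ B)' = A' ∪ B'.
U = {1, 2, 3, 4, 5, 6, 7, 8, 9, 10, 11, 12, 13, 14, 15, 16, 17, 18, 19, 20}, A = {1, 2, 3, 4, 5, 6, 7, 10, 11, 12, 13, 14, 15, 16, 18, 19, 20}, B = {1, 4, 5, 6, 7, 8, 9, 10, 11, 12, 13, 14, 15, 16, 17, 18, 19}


LHS: A ∪ B = {1, 2, 3, 4, 5, 6, 7, 8, 9, 10, 11, 12, 13, 14, 15, 16, 17, 18, 19, 20}
(A ∪ B)' = U \ (A ∪ B) = ∅
A' = {8, 9, 17}, B' = {2, 3, 20}
Claimed RHS: A' ∪ B' = {2, 3, 8, 9, 17, 20}
Identity is INVALID: LHS = ∅ but the RHS claimed here equals {2, 3, 8, 9, 17, 20}. The correct form is (A ∪ B)' = A' ∩ B'.

Identity is invalid: (A ∪ B)' = ∅ but A' ∪ B' = {2, 3, 8, 9, 17, 20}. The correct De Morgan law is (A ∪ B)' = A' ∩ B'.


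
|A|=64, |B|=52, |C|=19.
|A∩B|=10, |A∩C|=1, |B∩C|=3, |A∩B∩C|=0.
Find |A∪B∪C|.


|A∪B∪C| = |A|+|B|+|C| - |A∩B|-|A∩C|-|B∩C| + |A∩B∩C|
= 64+52+19 - 10-1-3 + 0
= 135 - 14 + 0
= 121

|A ∪ B ∪ C| = 121


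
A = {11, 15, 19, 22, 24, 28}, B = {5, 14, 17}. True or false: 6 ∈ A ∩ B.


A = {11, 15, 19, 22, 24, 28}, B = {5, 14, 17}
A ∩ B = elements in both A and B
A ∩ B = ∅
Checking if 6 ∈ A ∩ B
6 is not in A ∩ B → False

6 ∉ A ∩ B


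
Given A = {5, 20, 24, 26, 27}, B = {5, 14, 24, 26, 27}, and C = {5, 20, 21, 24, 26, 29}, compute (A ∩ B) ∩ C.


A ∩ B = {5, 24, 26, 27}
(A ∩ B) ∩ C = {5, 24, 26}

A ∩ B ∩ C = {5, 24, 26}


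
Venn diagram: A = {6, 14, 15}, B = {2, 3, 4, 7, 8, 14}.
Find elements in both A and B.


A = {6, 14, 15}
B = {2, 3, 4, 7, 8, 14}
Region: in both A and B
Elements: {14}

Elements in both A and B: {14}


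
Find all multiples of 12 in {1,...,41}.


Checking each candidate:
Condition: multiples of 12 in {1,...,41}
Result = {12, 24, 36}

{12, 24, 36}


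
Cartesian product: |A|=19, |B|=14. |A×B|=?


|A × B| = |A| × |B|
= 19 × 14
= 266

|A × B| = 266


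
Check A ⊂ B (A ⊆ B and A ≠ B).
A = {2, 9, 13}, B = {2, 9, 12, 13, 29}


A ⊂ B requires: A ⊆ B AND A ≠ B.
A ⊆ B? Yes
A = B? No
A ⊂ B: Yes (A is a proper subset of B)

Yes, A ⊂ B


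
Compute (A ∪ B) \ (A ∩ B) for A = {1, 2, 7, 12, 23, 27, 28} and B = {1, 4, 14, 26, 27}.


A △ B = (A \ B) ∪ (B \ A) = elements in exactly one of A or B
A \ B = {2, 7, 12, 23, 28}
B \ A = {4, 14, 26}
A △ B = {2, 4, 7, 12, 14, 23, 26, 28}

A △ B = {2, 4, 7, 12, 14, 23, 26, 28}


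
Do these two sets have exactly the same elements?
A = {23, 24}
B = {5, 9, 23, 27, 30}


Two sets are equal iff they have exactly the same elements.
A = {23, 24}
B = {5, 9, 23, 27, 30}
Differences: {5, 9, 24, 27, 30}
A ≠ B

No, A ≠ B


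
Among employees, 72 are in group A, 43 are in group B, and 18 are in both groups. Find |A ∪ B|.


|A ∪ B| = |A| + |B| - |A ∩ B|
= 72 + 43 - 18
= 97

|A ∪ B| = 97


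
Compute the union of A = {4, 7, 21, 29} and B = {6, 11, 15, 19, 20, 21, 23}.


A ∪ B = all elements in A or B (or both)
A = {4, 7, 21, 29}
B = {6, 11, 15, 19, 20, 21, 23}
A ∪ B = {4, 6, 7, 11, 15, 19, 20, 21, 23, 29}

A ∪ B = {4, 6, 7, 11, 15, 19, 20, 21, 23, 29}


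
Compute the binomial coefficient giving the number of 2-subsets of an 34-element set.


C(n,k) = n! / (k!(n-k)!)
C(34,2) = 34! / (2!32!)
= 561

C(34,2) = 561


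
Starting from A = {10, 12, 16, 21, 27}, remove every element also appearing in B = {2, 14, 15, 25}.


A \ B = elements in A but not in B
A = {10, 12, 16, 21, 27}
B = {2, 14, 15, 25}
Remove from A any elements in B
A \ B = {10, 12, 16, 21, 27}

A \ B = {10, 12, 16, 21, 27}


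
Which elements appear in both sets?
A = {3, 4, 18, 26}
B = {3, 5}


A ∩ B = elements in both A and B
A = {3, 4, 18, 26}
B = {3, 5}
A ∩ B = {3}

A ∩ B = {3}


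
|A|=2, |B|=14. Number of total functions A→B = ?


Each of |A| = 2 inputs maps to any of |B| = 14 outputs.
# functions = |B|^|A| = 14^2
= 196

Number of functions = 196


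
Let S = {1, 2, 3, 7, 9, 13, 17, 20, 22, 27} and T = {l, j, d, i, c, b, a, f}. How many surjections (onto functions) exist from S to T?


n = |S| = 10, k = |T| = 8. Surjections via inclusion-exclusion:
S(n,k) = Σ(-1)^i × C(k,i) × (k-i)^n, i=0 to k
i=0: (-1)^0×C(8,0)×8^10 = 1073741824
i=1: (-1)^1×C(8,1)×7^10 = -2259801992
i=2: (-1)^2×C(8,2)×6^10 = 1693052928
i=3: (-1)^3×C(8,3)×5^10 = -546875000
i=4: (-1)^4×C(8,4)×4^10 = 73400320
i=5: (-1)^5×C(8,5)×3^10 = -3306744
i=6: (-1)^6×C(8,6)×2^10 = 28672
i=7: (-1)^7×C(8,7)×1^10 = -8
i=8: (-1)^8×C(8,8)×0^10 = 0
Total = 30240000

Number of surjections = 30240000


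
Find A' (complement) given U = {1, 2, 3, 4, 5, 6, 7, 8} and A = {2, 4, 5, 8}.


Aᶜ = U \ A = elements in U but not in A
U = {1, 2, 3, 4, 5, 6, 7, 8}
A = {2, 4, 5, 8}
Aᶜ = {1, 3, 6, 7}

Aᶜ = {1, 3, 6, 7}


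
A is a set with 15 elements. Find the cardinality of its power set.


Number of subsets = 2^n
= 2^15
= 32768

|P(A)| = 32768


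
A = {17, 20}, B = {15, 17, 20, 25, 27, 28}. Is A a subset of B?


A ⊆ B means every element of A is in B.
All elements of A are in B.
So A ⊆ B.

Yes, A ⊆ B


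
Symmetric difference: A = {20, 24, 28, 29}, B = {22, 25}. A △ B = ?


A △ B = (A \ B) ∪ (B \ A) = elements in exactly one of A or B
A \ B = {20, 24, 28, 29}
B \ A = {22, 25}
A △ B = {20, 22, 24, 25, 28, 29}

A △ B = {20, 22, 24, 25, 28, 29}


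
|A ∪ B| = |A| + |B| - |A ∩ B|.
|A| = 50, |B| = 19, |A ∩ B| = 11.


|A ∪ B| = |A| + |B| - |A ∩ B|
= 50 + 19 - 11
= 58

|A ∪ B| = 58


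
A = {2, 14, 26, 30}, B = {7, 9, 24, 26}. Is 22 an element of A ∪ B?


A = {2, 14, 26, 30}, B = {7, 9, 24, 26}
A ∪ B = all elements in A or B
A ∪ B = {2, 7, 9, 14, 24, 26, 30}
Checking if 22 ∈ A ∪ B
22 is not in A ∪ B → False

22 ∉ A ∪ B


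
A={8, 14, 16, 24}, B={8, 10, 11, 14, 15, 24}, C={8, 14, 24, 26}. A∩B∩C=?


A ∩ B = {8, 14, 24}
(A ∩ B) ∩ C = {8, 14, 24}

A ∩ B ∩ C = {8, 14, 24}


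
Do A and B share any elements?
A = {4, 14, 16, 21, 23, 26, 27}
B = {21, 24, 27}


Disjoint means A ∩ B = ∅.
A ∩ B = {21, 27}
A ∩ B ≠ ∅, so A and B are NOT disjoint.

Yes — A and B share the element(s) of A ∩ B = {21, 27}, so they are not disjoint


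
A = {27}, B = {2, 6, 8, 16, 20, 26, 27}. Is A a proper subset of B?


A ⊂ B requires: A ⊆ B AND A ≠ B.
A ⊆ B? Yes
A = B? No
A ⊂ B: Yes (A is a proper subset of B)

Yes, A ⊂ B


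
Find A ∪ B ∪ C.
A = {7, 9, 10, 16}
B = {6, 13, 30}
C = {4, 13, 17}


A ∪ B = {6, 7, 9, 10, 13, 16, 30}
(A ∪ B) ∪ C = {4, 6, 7, 9, 10, 13, 16, 17, 30}

A ∪ B ∪ C = {4, 6, 7, 9, 10, 13, 16, 17, 30}


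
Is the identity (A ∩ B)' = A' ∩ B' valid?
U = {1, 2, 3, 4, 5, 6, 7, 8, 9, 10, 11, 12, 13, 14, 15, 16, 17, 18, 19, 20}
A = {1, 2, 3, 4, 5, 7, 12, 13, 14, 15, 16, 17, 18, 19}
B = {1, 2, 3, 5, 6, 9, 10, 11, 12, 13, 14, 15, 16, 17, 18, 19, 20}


LHS: A ∩ B = {1, 2, 3, 5, 12, 13, 14, 15, 16, 17, 18, 19}
(A ∩ B)' = U \ (A ∩ B) = {4, 6, 7, 8, 9, 10, 11, 20}
A' = {6, 8, 9, 10, 11, 20}, B' = {4, 7, 8}
Claimed RHS: A' ∩ B' = {8}
Identity is INVALID: LHS = {4, 6, 7, 8, 9, 10, 11, 20} but the RHS claimed here equals {8}. The correct form is (A ∩ B)' = A' ∪ B'.

Identity is invalid: (A ∩ B)' = {4, 6, 7, 8, 9, 10, 11, 20} but A' ∩ B' = {8}. The correct De Morgan law is (A ∩ B)' = A' ∪ B'.


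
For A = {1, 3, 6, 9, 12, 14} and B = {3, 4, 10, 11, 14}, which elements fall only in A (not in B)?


A = {1, 3, 6, 9, 12, 14}
B = {3, 4, 10, 11, 14}
Region: only in A (not in B)
Elements: {1, 6, 9, 12}

Elements only in A (not in B): {1, 6, 9, 12}


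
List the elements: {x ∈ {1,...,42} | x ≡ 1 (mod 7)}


Checking each candidate:
Condition: x in {1,...,42} with x ≡ 1 (mod 7)
Result = {1, 8, 15, 22, 29, 36}

{1, 8, 15, 22, 29, 36}


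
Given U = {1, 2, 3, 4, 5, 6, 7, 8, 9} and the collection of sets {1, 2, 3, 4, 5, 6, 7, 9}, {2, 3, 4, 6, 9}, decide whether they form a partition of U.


A partition requires: (1) non-empty parts, (2) pairwise disjoint, (3) union = U
Parts: {1, 2, 3, 4, 5, 6, 7, 9}, {2, 3, 4, 6, 9}
Union of parts: {1, 2, 3, 4, 5, 6, 7, 9}
U = {1, 2, 3, 4, 5, 6, 7, 8, 9}
All non-empty? True
Pairwise disjoint? False
Covers U? False

No, not a valid partition


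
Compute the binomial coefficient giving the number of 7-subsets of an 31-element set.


C(n,k) = n! / (k!(n-k)!)
C(31,7) = 31! / (7!24!)
= 2629575

C(31,7) = 2629575


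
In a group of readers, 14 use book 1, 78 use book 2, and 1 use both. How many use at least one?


|A ∪ B| = |A| + |B| - |A ∩ B|
= 14 + 78 - 1
= 91

|A ∪ B| = 91


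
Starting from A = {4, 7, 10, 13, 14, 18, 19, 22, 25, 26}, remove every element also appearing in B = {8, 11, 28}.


A \ B = elements in A but not in B
A = {4, 7, 10, 13, 14, 18, 19, 22, 25, 26}
B = {8, 11, 28}
Remove from A any elements in B
A \ B = {4, 7, 10, 13, 14, 18, 19, 22, 25, 26}

A \ B = {4, 7, 10, 13, 14, 18, 19, 22, 25, 26}


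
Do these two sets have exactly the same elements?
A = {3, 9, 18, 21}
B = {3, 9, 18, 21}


Two sets are equal iff they have exactly the same elements.
A = {3, 9, 18, 21}
B = {3, 9, 18, 21}
Same elements → A = B

Yes, A = B


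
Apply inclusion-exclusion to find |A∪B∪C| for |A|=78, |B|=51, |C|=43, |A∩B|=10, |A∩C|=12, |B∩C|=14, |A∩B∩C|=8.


|A∪B∪C| = |A|+|B|+|C| - |A∩B|-|A∩C|-|B∩C| + |A∩B∩C|
= 78+51+43 - 10-12-14 + 8
= 172 - 36 + 8
= 144

|A ∪ B ∪ C| = 144


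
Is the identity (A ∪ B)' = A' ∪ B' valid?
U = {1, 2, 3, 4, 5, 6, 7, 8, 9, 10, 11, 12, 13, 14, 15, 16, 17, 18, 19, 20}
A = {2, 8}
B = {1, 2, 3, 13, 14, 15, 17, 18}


LHS: A ∪ B = {1, 2, 3, 8, 13, 14, 15, 17, 18}
(A ∪ B)' = U \ (A ∪ B) = {4, 5, 6, 7, 9, 10, 11, 12, 16, 19, 20}
A' = {1, 3, 4, 5, 6, 7, 9, 10, 11, 12, 13, 14, 15, 16, 17, 18, 19, 20}, B' = {4, 5, 6, 7, 8, 9, 10, 11, 12, 16, 19, 20}
Claimed RHS: A' ∪ B' = {1, 3, 4, 5, 6, 7, 8, 9, 10, 11, 12, 13, 14, 15, 16, 17, 18, 19, 20}
Identity is INVALID: LHS = {4, 5, 6, 7, 9, 10, 11, 12, 16, 19, 20} but the RHS claimed here equals {1, 3, 4, 5, 6, 7, 8, 9, 10, 11, 12, 13, 14, 15, 16, 17, 18, 19, 20}. The correct form is (A ∪ B)' = A' ∩ B'.

Identity is invalid: (A ∪ B)' = {4, 5, 6, 7, 9, 10, 11, 12, 16, 19, 20} but A' ∪ B' = {1, 3, 4, 5, 6, 7, 8, 9, 10, 11, 12, 13, 14, 15, 16, 17, 18, 19, 20}. The correct De Morgan law is (A ∪ B)' = A' ∩ B'.


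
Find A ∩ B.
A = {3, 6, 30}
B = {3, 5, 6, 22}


A ∩ B = elements in both A and B
A = {3, 6, 30}
B = {3, 5, 6, 22}
A ∩ B = {3, 6}

A ∩ B = {3, 6}


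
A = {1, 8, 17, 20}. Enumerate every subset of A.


|A| = 4, so |P(A)| = 2^4 = 16
Enumerate subsets by cardinality (0 to 4):
∅, {1}, {8}, {17}, {20}, {1, 8}, {1, 17}, {1, 20}, {8, 17}, {8, 20}, {17, 20}, {1, 8, 17}, {1, 8, 20}, {1, 17, 20}, {8, 17, 20}, {1, 8, 17, 20}

P(A) has 16 subsets: ∅, {1}, {8}, {17}, {20}, {1, 8}, {1, 17}, {1, 20}, {8, 17}, {8, 20}, {17, 20}, {1, 8, 17}, {1, 8, 20}, {1, 17, 20}, {8, 17, 20}, {1, 8, 17, 20}


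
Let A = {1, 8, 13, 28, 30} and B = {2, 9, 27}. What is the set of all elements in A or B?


A ∪ B = all elements in A or B (or both)
A = {1, 8, 13, 28, 30}
B = {2, 9, 27}
A ∪ B = {1, 2, 8, 9, 13, 27, 28, 30}

A ∪ B = {1, 2, 8, 9, 13, 27, 28, 30}


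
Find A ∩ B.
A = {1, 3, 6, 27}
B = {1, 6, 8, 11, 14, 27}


A ∩ B = elements in both A and B
A = {1, 3, 6, 27}
B = {1, 6, 8, 11, 14, 27}
A ∩ B = {1, 6, 27}

A ∩ B = {1, 6, 27}


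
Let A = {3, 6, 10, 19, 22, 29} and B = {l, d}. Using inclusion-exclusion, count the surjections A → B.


n = |A| = 6, k = |B| = 2. Surjections via inclusion-exclusion:
S(n,k) = Σ(-1)^i × C(k,i) × (k-i)^n, i=0 to k
i=0: (-1)^0×C(2,0)×2^6 = 64
i=1: (-1)^1×C(2,1)×1^6 = -2
i=2: (-1)^2×C(2,2)×0^6 = 0
Total = 62

Number of surjections = 62


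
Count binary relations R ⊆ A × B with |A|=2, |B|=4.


A relation from A to B is any subset of A × B.
|A × B| = 2 × 4 = 8
# relations = 2^|A × B| = 2^8 = 256

Number of relations = 256


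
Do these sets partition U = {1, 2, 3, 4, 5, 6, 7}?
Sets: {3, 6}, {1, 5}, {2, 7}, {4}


A partition requires: (1) non-empty parts, (2) pairwise disjoint, (3) union = U
Parts: {3, 6}, {1, 5}, {2, 7}, {4}
Union of parts: {1, 2, 3, 4, 5, 6, 7}
U = {1, 2, 3, 4, 5, 6, 7}
All non-empty? True
Pairwise disjoint? True
Covers U? True

Yes, valid partition


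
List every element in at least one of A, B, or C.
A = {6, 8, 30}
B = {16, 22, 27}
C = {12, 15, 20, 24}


A ∪ B = {6, 8, 16, 22, 27, 30}
(A ∪ B) ∪ C = {6, 8, 12, 15, 16, 20, 22, 24, 27, 30}

A ∪ B ∪ C = {6, 8, 12, 15, 16, 20, 22, 24, 27, 30}


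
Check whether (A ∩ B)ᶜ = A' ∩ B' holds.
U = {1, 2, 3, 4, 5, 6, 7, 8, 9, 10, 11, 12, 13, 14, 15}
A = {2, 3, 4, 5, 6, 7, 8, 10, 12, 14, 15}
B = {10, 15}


LHS: A ∩ B = {10, 15}
(A ∩ B)' = U \ (A ∩ B) = {1, 2, 3, 4, 5, 6, 7, 8, 9, 11, 12, 13, 14}
A' = {1, 9, 11, 13}, B' = {1, 2, 3, 4, 5, 6, 7, 8, 9, 11, 12, 13, 14}
Claimed RHS: A' ∩ B' = {1, 9, 11, 13}
Identity is INVALID: LHS = {1, 2, 3, 4, 5, 6, 7, 8, 9, 11, 12, 13, 14} but the RHS claimed here equals {1, 9, 11, 13}. The correct form is (A ∩ B)' = A' ∪ B'.

Identity is invalid: (A ∩ B)' = {1, 2, 3, 4, 5, 6, 7, 8, 9, 11, 12, 13, 14} but A' ∩ B' = {1, 9, 11, 13}. The correct De Morgan law is (A ∩ B)' = A' ∪ B'.


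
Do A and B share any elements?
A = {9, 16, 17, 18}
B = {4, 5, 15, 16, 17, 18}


Disjoint means A ∩ B = ∅.
A ∩ B = {16, 17, 18}
A ∩ B ≠ ∅, so A and B are NOT disjoint.

Yes — A and B share the element(s) of A ∩ B = {16, 17, 18}, so they are not disjoint


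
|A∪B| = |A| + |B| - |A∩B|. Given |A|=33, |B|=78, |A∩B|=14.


|A ∪ B| = |A| + |B| - |A ∩ B|
= 33 + 78 - 14
= 97

|A ∪ B| = 97


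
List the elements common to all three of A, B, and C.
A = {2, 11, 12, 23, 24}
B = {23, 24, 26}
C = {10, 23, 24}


A ∩ B = {23, 24}
(A ∩ B) ∩ C = {23, 24}

A ∩ B ∩ C = {23, 24}


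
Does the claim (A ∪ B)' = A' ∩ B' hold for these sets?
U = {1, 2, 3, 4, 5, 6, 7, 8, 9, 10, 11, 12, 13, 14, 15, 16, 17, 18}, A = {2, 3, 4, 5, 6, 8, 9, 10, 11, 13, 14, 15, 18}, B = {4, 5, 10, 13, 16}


LHS: A ∪ B = {2, 3, 4, 5, 6, 8, 9, 10, 11, 13, 14, 15, 16, 18}
(A ∪ B)' = U \ (A ∪ B) = {1, 7, 12, 17}
A' = {1, 7, 12, 16, 17}, B' = {1, 2, 3, 6, 7, 8, 9, 11, 12, 14, 15, 17, 18}
Claimed RHS: A' ∩ B' = {1, 7, 12, 17}
Identity is VALID: LHS = RHS = {1, 7, 12, 17} ✓

Identity is valid. (A ∪ B)' = A' ∩ B' = {1, 7, 12, 17}


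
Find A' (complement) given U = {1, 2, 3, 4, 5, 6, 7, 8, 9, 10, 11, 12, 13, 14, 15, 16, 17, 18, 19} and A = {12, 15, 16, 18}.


Aᶜ = U \ A = elements in U but not in A
U = {1, 2, 3, 4, 5, 6, 7, 8, 9, 10, 11, 12, 13, 14, 15, 16, 17, 18, 19}
A = {12, 15, 16, 18}
Aᶜ = {1, 2, 3, 4, 5, 6, 7, 8, 9, 10, 11, 13, 14, 17, 19}

Aᶜ = {1, 2, 3, 4, 5, 6, 7, 8, 9, 10, 11, 13, 14, 17, 19}


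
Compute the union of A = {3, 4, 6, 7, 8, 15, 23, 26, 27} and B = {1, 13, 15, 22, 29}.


A ∪ B = all elements in A or B (or both)
A = {3, 4, 6, 7, 8, 15, 23, 26, 27}
B = {1, 13, 15, 22, 29}
A ∪ B = {1, 3, 4, 6, 7, 8, 13, 15, 22, 23, 26, 27, 29}

A ∪ B = {1, 3, 4, 6, 7, 8, 13, 15, 22, 23, 26, 27, 29}


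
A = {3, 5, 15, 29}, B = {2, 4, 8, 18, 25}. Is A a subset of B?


A ⊆ B means every element of A is in B.
Elements in A not in B: {3, 5, 15, 29}
So A ⊄ B.

No, A ⊄ B


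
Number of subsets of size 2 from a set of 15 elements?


C(n,k) = n! / (k!(n-k)!)
C(15,2) = 15! / (2!13!)
= 105

C(15,2) = 105


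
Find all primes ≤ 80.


Checking each candidate:
Condition: primes ≤ 80
Result = {2, 3, 5, 7, 11, 13, 17, 19, 23, 29, 31, 37, 41, 43, 47, 53, 59, 61, 67, 71, 73, 79}

{2, 3, 5, 7, 11, 13, 17, 19, 23, 29, 31, 37, 41, 43, 47, 53, 59, 61, 67, 71, 73, 79}


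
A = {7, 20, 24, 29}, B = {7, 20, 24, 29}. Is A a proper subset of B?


A ⊂ B requires: A ⊆ B AND A ≠ B.
A ⊆ B? Yes
A = B? Yes
A = B, so A is not a PROPER subset.

No, A is not a proper subset of B


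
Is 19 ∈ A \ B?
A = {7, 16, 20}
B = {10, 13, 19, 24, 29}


A = {7, 16, 20}, B = {10, 13, 19, 24, 29}
A \ B = elements in A but not in B
A \ B = {7, 16, 20}
Checking if 19 ∈ A \ B
19 is not in A \ B → False

19 ∉ A \ B


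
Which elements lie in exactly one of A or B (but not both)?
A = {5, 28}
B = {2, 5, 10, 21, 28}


A △ B = (A \ B) ∪ (B \ A) = elements in exactly one of A or B
A \ B = ∅
B \ A = {2, 10, 21}
A △ B = {2, 10, 21}

A △ B = {2, 10, 21}


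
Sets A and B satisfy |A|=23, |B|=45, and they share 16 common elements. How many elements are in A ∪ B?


|A ∪ B| = |A| + |B| - |A ∩ B|
= 23 + 45 - 16
= 52

|A ∪ B| = 52


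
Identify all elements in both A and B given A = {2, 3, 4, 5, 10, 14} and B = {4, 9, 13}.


A = {2, 3, 4, 5, 10, 14}
B = {4, 9, 13}
Region: in both A and B
Elements: {4}

Elements in both A and B: {4}
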